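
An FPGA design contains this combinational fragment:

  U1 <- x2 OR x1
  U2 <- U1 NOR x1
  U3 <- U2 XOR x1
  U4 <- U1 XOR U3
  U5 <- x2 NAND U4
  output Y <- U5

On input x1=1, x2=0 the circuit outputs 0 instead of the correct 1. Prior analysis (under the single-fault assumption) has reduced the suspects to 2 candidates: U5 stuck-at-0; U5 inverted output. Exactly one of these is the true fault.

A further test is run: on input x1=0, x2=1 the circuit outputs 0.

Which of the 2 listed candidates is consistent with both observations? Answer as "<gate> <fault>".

U5 stuck-at-0

Evaluate each candidate on input x1=0, x2=1:
  U5 stuck-at-0: U1=1, U2=0, U3=0, U4=1, U5=0 [stuck-at-0] → 0 — matches
  U5 inverted output: U1=1, U2=0, U3=0, U4=1, U5=1 [inverted output] → 1 — eliminated
Only U5 stuck-at-0 reproduces the observed 0.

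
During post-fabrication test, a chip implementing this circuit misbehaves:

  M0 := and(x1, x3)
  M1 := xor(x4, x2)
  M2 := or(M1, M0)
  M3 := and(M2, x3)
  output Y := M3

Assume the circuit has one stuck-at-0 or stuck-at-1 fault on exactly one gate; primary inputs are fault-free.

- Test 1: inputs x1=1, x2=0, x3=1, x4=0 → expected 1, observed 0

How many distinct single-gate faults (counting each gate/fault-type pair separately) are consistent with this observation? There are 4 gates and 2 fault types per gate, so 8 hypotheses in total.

3

Fault-free: M0=1, M1=0, M2=1, M3=1 → 1. Observed 0.
  M0 stuck-at-0: output 0 ✓
  M0 stuck-at-1: output 1 ✗
  M1 stuck-at-0: output 1 ✗
  M1 stuck-at-1: output 1 ✗
  M2 stuck-at-0: output 0 ✓
  M2 stuck-at-1: output 1 ✗
  M3 stuck-at-0: output 0 ✓
  M3 stuck-at-1: output 1 ✗
Consistent faults: {M0 stuck-at-0, M2 stuck-at-0, M3 stuck-at-0} — 3 in all.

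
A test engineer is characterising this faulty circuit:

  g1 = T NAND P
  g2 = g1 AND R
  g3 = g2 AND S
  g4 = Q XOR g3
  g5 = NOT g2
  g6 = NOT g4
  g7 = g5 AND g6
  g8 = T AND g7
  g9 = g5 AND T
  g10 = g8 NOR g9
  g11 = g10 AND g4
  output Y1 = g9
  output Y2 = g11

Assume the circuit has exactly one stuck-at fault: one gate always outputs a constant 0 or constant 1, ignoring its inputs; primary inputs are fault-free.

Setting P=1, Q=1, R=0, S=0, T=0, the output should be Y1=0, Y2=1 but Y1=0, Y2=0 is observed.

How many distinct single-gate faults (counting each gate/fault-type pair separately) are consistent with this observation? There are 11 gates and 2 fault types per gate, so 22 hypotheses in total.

5

Fault-free: g1=1, g2=0, g3=0, g4=1, g5=1, g6=0, g7=0, g8=0, g9=0, g10=1, g11=1 → Y1=0, Y2=1. Observed Y1=0, Y2=0.
  g1: none of the 2 fault types match ✗
  g2: none of the 2 fault types match ✗
  g3: stuck-at-1 ✓; others ✗
  g4: stuck-at-0 ✓; others ✗
  g5: none of the 2 fault types match ✗
  g6: none of the 2 fault types match ✗
  g7: none of the 2 fault types match ✗
  g8: stuck-at-1 ✓; others ✗
  g9: none of the 2 fault types match ✗
  g10: stuck-at-0 ✓; others ✗
  g11: stuck-at-0 ✓; others ✗
Consistent faults: {g3 stuck-at-1, g4 stuck-at-0, g8 stuck-at-1, g10 stuck-at-0, g11 stuck-at-0} — 5 in all.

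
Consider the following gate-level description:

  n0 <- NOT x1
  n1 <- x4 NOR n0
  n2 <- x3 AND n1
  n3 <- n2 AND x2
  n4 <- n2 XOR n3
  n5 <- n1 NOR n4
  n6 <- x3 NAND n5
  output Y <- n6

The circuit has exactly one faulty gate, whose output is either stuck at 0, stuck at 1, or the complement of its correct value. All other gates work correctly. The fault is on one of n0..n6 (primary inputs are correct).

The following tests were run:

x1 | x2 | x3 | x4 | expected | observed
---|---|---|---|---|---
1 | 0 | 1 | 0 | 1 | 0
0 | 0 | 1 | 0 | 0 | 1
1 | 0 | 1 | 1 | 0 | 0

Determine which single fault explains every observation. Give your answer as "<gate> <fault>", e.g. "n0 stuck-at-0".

n0 inverted output

Fault-free values for test 1 (x1=1, x2=0, x3=1, x4=0): n0=0, n1=1, n2=1, n3=0, n4=1, n5=0, n6=1, giving Y=1. Observed 0.
Test 1: faults giving observed 0 are {n0 stuck-at-1, n0 inverted output, n1 stuck-at-0, n1 inverted output, n5 stuck-at-1, n5 inverted output, n6 stuck-at-0, n6 inverted output}.
Test 2 (x1=0, x2=0, x3=1, x4=0): fault-free n0=1, n1=0, n2=0, n3=0, n4=0, n5=1, n6=0 → 0; observed 1. Eliminates n0 stuck-at-1, n1 stuck-at-0, n5 stuck-at-1, n6 stuck-at-0.
Test 3 (x1=1, x2=0, x3=1, x4=1): fault-free n0=0, n1=0, n2=0, n3=0, n4=0, n5=1, n6=0 → 0; observed 0. Eliminates n1 inverted output, n5 inverted output, n6 inverted output.
Only n0 inverted output is consistent with every test.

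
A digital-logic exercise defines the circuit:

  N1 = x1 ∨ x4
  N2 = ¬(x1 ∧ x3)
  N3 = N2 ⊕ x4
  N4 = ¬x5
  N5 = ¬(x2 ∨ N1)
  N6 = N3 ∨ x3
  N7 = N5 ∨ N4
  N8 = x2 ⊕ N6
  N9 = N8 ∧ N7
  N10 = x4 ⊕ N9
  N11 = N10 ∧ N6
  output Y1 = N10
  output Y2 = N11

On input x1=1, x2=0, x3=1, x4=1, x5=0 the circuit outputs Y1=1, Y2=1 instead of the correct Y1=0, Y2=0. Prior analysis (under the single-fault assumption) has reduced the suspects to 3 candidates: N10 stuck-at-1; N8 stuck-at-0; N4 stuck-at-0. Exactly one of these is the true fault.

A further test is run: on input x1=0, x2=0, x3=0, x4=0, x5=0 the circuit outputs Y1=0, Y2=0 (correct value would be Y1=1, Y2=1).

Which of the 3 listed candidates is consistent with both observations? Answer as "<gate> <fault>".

N8 stuck-at-0

Evaluate each candidate on input x1=0, x2=0, x3=0, x4=0, x5=0:
  N10 stuck-at-1: N1=0, N2=1, N3=1, N4=1, N5=1, N6=1, N7=1, N8=1, N9=1, N10=1 [stuck-at-1], N11=1 → Y1=1, Y2=1 — eliminated
  N8 stuck-at-0: N1=0, N2=1, N3=1, N4=1, N5=1, N6=1, N7=1, N8=0 [stuck-at-0], N9=0, N10=0, N11=0 → Y1=0, Y2=0 — matches
  N4 stuck-at-0: N1=0, N2=1, N3=1, N4=0 [stuck-at-0], N5=1, N6=1, N7=1, N8=1, N9=1, N10=1, N11=1 → Y1=1, Y2=1 — eliminated
Only N8 stuck-at-0 reproduces the observed Y1=0, Y2=0.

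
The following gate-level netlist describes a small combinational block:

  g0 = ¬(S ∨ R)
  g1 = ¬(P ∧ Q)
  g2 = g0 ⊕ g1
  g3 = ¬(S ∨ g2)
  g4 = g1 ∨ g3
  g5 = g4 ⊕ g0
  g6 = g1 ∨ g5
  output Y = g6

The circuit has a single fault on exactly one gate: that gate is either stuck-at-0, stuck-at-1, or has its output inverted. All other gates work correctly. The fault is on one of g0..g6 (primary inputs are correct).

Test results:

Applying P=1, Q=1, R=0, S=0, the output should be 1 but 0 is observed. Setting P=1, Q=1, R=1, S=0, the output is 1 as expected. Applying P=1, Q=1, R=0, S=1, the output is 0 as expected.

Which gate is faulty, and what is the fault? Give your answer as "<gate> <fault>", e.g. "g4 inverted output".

g2 stuck-at-0

Fault-free values for test 1 (P=1, Q=1, R=0, S=0): g0=1, g1=0, g2=1, g3=0, g4=0, g5=1, g6=1, giving Y=1. Observed 0.
Test 1: faults giving observed 0 are {g2 stuck-at-0, g2 inverted output, g3 stuck-at-1, g3 inverted output, g4 stuck-at-1, g4 inverted output, g5 stuck-at-0, g5 inverted output, g6 stuck-at-0, g6 inverted output}.
Test 2 (P=1, Q=1, R=1, S=0): fault-free g0=0, g1=0, g2=0, g3=1, g4=1, g5=1, g6=1 → 1; observed 1. Eliminates g2 inverted output, g3 inverted output, g4 inverted output, g5 stuck-at-0, g5 inverted output, g6 stuck-at-0, g6 inverted output.
Test 3 (P=1, Q=1, R=0, S=1): fault-free g0=0, g1=0, g2=0, g3=0, g4=0, g5=0, g6=0 → 0; observed 0. Eliminates g3 stuck-at-1, g4 stuck-at-1.
Only g2 stuck-at-0 is consistent with every test.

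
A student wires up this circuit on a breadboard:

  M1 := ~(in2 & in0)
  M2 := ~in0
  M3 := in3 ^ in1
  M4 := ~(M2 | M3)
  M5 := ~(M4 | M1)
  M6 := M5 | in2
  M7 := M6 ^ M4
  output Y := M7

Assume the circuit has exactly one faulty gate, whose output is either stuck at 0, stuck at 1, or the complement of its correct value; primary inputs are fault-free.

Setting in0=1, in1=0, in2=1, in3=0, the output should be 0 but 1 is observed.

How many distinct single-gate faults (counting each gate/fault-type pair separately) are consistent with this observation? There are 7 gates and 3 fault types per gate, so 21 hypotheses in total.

10

Fault-free: M1=0, M2=0, M3=0, M4=1, M5=0, M6=1, M7=0 → 0. Observed 1.
  M1: none of the 3 fault types match ✗
  M2: stuck-at-1, inverted output ✓; others ✗
  M3: stuck-at-1, inverted output ✓; others ✗
  M4: stuck-at-0, inverted output ✓; others ✗
  M5: none of the 3 fault types match ✗
  M6: stuck-at-0, inverted output ✓; others ✗
  M7: stuck-at-1, inverted output ✓; others ✗
Consistent faults: {M2 stuck-at-1, M2 inverted output, M3 stuck-at-1, M3 inverted output, M4 stuck-at-0, M4 inverted output, M6 stuck-at-0, M6 inverted output, M7 stuck-at-1, M7 inverted output} — 10 in all.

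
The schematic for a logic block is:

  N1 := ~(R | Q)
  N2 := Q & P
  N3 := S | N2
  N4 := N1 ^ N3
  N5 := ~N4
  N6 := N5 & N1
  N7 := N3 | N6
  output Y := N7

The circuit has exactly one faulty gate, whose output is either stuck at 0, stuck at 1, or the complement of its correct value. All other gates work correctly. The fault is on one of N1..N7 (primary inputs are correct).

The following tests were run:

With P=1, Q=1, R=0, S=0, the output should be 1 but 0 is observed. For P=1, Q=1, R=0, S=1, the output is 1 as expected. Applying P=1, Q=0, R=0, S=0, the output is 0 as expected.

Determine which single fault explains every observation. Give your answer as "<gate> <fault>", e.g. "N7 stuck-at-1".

N2 stuck-at-0

Fault-free values for test 1 (P=1, Q=1, R=0, S=0): N1=0, N2=1, N3=1, N4=1, N5=0, N6=0, N7=1, giving Y=1. Observed 0.
Test 1: faults giving observed 0 are {N2 stuck-at-0, N2 inverted output, N3 stuck-at-0, N3 inverted output, N7 stuck-at-0, N7 inverted output}.
Test 2 (P=1, Q=1, R=0, S=1): fault-free N1=0, N2=1, N3=1, N4=1, N5=0, N6=0, N7=1 → 1; observed 1. Eliminates N3 stuck-at-0, N3 inverted output, N7 stuck-at-0, N7 inverted output.
Test 3 (P=1, Q=0, R=0, S=0): fault-free N1=1, N2=0, N3=0, N4=1, N5=0, N6=0, N7=0 → 0; observed 0. Eliminates N2 inverted output.
Only N2 stuck-at-0 is consistent with every test.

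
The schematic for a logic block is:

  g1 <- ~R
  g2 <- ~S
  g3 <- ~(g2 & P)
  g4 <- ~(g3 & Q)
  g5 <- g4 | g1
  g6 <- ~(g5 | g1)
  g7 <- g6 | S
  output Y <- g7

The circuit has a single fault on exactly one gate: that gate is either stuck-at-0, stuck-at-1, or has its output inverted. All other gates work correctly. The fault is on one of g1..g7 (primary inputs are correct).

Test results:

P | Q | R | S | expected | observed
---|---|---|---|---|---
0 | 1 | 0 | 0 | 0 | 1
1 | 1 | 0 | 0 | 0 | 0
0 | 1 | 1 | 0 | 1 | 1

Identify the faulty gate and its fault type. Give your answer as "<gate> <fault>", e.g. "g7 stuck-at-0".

g1 stuck-at-0

Fault-free values for test 1 (P=0, Q=1, R=0, S=0): g1=1, g2=1, g3=1, g4=0, g5=1, g6=0, g7=0, giving Y=0. Observed 1.
Test 1: faults giving observed 1 are {g1 stuck-at-0, g1 inverted output, g6 stuck-at-1, g6 inverted output, g7 stuck-at-1, g7 inverted output}.
Test 2 (P=1, Q=1, R=0, S=0): fault-free g1=1, g2=1, g3=0, g4=1, g5=1, g6=0, g7=0 → 0; observed 0. Eliminates g6 stuck-at-1, g6 inverted output, g7 stuck-at-1, g7 inverted output.
Test 3 (P=0, Q=1, R=1, S=0): fault-free g1=0, g2=1, g3=1, g4=0, g5=0, g6=1, g7=1 → 1; observed 1. Eliminates g1 inverted output.
Only g1 stuck-at-0 is consistent with every test.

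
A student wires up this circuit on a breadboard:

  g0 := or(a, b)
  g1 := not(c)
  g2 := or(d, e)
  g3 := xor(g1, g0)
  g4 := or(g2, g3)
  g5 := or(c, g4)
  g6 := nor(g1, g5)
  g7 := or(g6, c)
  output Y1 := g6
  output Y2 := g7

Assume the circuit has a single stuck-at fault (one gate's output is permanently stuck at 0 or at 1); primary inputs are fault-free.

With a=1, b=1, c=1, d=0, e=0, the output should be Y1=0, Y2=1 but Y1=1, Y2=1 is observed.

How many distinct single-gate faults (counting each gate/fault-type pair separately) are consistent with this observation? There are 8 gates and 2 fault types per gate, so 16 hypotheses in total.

2

Fault-free: g0=1, g1=0, g2=0, g3=1, g4=1, g5=1, g6=0, g7=1 → Y1=0, Y2=1. Observed Y1=1, Y2=1.
  g0: none of the 2 fault types match ✗
  g1: none of the 2 fault types match ✗
  g2: none of the 2 fault types match ✗
  g3: none of the 2 fault types match ✗
  g4: none of the 2 fault types match ✗
  g5: stuck-at-0 ✓; others ✗
  g6: stuck-at-1 ✓; others ✗
  g7: none of the 2 fault types match ✗
Consistent faults: {g5 stuck-at-0, g6 stuck-at-1} — 2 in all.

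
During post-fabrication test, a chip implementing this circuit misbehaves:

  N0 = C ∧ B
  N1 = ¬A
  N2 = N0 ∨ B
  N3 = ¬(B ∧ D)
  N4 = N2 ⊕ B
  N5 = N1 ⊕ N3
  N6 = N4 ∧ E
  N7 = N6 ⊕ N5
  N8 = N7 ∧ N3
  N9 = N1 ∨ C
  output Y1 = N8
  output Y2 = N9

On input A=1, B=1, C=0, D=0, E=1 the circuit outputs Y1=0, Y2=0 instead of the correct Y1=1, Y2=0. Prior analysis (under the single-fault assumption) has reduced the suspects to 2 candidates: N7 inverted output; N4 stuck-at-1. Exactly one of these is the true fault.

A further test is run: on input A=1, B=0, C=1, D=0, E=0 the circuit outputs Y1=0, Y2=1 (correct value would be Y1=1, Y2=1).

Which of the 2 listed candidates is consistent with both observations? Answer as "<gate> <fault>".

N7 inverted output

Evaluate each candidate on input A=1, B=0, C=1, D=0, E=0:
  N7 inverted output: N0=0, N1=0, N2=0, N3=1, N4=0, N5=1, N6=0, N7=0 [inverted output], N8=0, N9=1 → Y1=0, Y2=1 — matches
  N4 stuck-at-1: N0=0, N1=0, N2=0, N3=1, N4=1 [stuck-at-1], N5=1, N6=0, N7=1, N8=1, N9=1 → Y1=1, Y2=1 — eliminated
Only N7 inverted output reproduces the observed Y1=0, Y2=1.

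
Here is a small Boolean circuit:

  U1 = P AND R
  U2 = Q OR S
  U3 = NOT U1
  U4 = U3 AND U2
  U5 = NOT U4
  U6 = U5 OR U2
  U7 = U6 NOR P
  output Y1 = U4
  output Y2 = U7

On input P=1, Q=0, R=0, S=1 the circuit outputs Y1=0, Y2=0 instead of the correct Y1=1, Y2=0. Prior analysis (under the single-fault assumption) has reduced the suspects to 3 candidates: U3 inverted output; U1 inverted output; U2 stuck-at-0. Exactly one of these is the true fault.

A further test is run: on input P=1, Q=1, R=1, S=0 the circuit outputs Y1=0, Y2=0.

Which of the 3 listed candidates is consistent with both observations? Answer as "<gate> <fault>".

U2 stuck-at-0

Evaluate each candidate on input P=1, Q=1, R=1, S=0:
  U3 inverted output: U1=1, U2=1, U3=1 [inverted output], U4=1, U5=0, U6=1, U7=0 → Y1=1, Y2=0 — eliminated
  U1 inverted output: U1=0 [inverted output], U2=1, U3=1, U4=1, U5=0, U6=1, U7=0 → Y1=1, Y2=0 — eliminated
  U2 stuck-at-0: U1=1, U2=0 [stuck-at-0], U3=0, U4=0, U5=1, U6=1, U7=0 → Y1=0, Y2=0 — matches
Only U2 stuck-at-0 reproduces the observed Y1=0, Y2=0.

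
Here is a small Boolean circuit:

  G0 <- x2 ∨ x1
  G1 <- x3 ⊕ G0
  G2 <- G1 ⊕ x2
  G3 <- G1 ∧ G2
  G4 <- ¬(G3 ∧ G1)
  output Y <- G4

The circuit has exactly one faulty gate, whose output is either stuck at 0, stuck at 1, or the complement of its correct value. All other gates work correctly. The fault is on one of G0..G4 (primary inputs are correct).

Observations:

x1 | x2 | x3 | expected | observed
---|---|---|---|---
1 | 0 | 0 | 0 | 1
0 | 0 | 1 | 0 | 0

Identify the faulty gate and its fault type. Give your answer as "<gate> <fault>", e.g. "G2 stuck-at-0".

Fault-free values for test 1 (x1=1, x2=0, x3=0): G0=1, G1=1, G2=1, G3=1, G4=0, giving Y=0. Observed 1.
Test 1: faults giving observed 1 are {G0 stuck-at-0, G0 inverted output, G1 stuck-at-0, G1 inverted output, G2 stuck-at-0, G2 inverted output, G3 stuck-at-0, G3 inverted output, G4 stuck-at-1, G4 inverted output}.
Test 2 (x1=0, x2=0, x3=1): fault-free G0=0, G1=1, G2=1, G3=1, G4=0 → 0; observed 0. Eliminates G0 inverted output, G1 stuck-at-0, G1 inverted output, G2 stuck-at-0, G2 inverted output, G3 stuck-at-0, G3 inverted output, G4 stuck-at-1, G4 inverted output.
Only G0 stuck-at-0 is consistent with every test.

G0 stuck-at-0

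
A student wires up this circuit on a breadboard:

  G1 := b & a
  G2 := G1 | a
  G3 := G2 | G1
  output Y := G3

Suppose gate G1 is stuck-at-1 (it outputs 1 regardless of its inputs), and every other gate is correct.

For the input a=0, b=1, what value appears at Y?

Propagate with G1 forced: G1=1 [stuck-at-1], G2=1, G3=1.
So Y = 1. (Without the fault it would be 0.)

1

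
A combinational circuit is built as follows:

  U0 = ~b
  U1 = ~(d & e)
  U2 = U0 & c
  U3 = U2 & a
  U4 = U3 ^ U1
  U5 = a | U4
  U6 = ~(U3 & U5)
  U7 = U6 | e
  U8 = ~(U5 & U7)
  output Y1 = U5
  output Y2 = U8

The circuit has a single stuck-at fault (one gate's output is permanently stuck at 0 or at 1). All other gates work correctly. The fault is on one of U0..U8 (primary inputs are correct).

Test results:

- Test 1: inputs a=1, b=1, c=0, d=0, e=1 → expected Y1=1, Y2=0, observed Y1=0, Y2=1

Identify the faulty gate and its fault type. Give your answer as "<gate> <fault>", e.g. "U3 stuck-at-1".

Fault-free values for test 1 (a=1, b=1, c=0, d=0, e=1): U0=0, U1=1, U2=0, U3=0, U4=1, U5=1, U6=1, U7=1, U8=0, giving Y1=1, Y2=0. Observed Y1=0, Y2=1.
Test 1: faults giving observed Y1=0, Y2=1 are {U5 stuck-at-0}.
Only U5 stuck-at-0 is consistent with every test.

U5 stuck-at-0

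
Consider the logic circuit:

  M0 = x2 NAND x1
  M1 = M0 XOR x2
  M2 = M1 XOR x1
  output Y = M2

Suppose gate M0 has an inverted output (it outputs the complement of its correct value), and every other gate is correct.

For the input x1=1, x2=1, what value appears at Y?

Propagate with M0 forced: M0=1 [inverted output], M1=0, M2=1.
So Y = 1. (Without the fault it would be 0.)

1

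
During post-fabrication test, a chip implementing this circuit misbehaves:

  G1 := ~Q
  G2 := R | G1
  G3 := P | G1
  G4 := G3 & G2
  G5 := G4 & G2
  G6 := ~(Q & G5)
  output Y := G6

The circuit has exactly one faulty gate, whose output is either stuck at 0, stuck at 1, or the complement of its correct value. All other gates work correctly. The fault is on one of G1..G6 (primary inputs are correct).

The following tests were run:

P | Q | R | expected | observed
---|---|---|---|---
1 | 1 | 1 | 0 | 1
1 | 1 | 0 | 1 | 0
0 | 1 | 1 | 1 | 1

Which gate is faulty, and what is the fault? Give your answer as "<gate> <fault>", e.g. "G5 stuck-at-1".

G2 inverted output

Fault-free values for test 1 (P=1, Q=1, R=1): G1=0, G2=1, G3=1, G4=1, G5=1, G6=0, giving Y=0. Observed 1.
Test 1: faults giving observed 1 are {G2 stuck-at-0, G2 inverted output, G3 stuck-at-0, G3 inverted output, G4 stuck-at-0, G4 inverted output, G5 stuck-at-0, G5 inverted output, G6 stuck-at-1, G6 inverted output}.
Test 2 (P=1, Q=1, R=0): fault-free G1=0, G2=0, G3=1, G4=0, G5=0, G6=1 → 1; observed 0. Eliminates G2 stuck-at-0, G3 stuck-at-0, G3 inverted output, G4 stuck-at-0, G4 inverted output, G5 stuck-at-0, G6 stuck-at-1.
Test 3 (P=0, Q=1, R=1): fault-free G1=0, G2=1, G3=0, G4=0, G5=0, G6=1 → 1; observed 1. Eliminates G5 inverted output, G6 inverted output.
Only G2 inverted output is consistent with every test.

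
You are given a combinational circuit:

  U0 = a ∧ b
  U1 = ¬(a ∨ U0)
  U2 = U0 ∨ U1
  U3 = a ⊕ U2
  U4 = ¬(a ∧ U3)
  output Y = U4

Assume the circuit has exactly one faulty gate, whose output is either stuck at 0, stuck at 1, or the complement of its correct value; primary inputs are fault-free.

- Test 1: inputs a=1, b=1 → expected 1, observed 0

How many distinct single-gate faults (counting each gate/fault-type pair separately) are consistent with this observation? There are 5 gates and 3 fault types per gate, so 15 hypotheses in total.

8

Fault-free: U0=1, U1=0, U2=1, U3=0, U4=1 → 1. Observed 0.
  U0: stuck-at-0, inverted output ✓; others ✗
  U1: none of the 3 fault types match ✗
  U2: stuck-at-0, inverted output ✓; others ✗
  U3: stuck-at-1, inverted output ✓; others ✗
  U4: stuck-at-0, inverted output ✓; others ✗
Consistent faults: {U0 stuck-at-0, U0 inverted output, U2 stuck-at-0, U2 inverted output, U3 stuck-at-1, U3 inverted output, U4 stuck-at-0, U4 inverted output} — 8 in all.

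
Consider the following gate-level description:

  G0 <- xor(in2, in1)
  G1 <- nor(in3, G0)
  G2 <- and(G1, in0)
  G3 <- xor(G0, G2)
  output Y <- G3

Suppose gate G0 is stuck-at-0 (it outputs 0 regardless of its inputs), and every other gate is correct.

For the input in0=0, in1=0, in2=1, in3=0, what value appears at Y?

Propagate with G0 forced: G0=0 [stuck-at-0], G1=1, G2=0, G3=0.
So Y = 0. (Without the fault it would be 1.)

0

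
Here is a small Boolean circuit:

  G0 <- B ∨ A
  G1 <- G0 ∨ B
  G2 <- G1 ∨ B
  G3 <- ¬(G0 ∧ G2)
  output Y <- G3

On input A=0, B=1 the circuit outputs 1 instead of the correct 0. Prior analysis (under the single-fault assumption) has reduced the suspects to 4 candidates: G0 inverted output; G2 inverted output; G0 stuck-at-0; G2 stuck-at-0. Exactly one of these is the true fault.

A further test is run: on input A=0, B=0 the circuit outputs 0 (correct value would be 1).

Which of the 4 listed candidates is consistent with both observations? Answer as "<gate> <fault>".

Evaluate each candidate on input A=0, B=0:
  G0 inverted output: G0=1 [inverted output], G1=1, G2=1, G3=0 → 0 — matches
  G2 inverted output: G0=0, G1=0, G2=1 [inverted output], G3=1 → 1 — eliminated
  G0 stuck-at-0: G0=0 [stuck-at-0], G1=0, G2=0, G3=1 → 1 — eliminated
  G2 stuck-at-0: G0=0, G1=0, G2=0 [stuck-at-0], G3=1 → 1 — eliminated
Only G0 inverted output reproduces the observed 0.

G0 inverted output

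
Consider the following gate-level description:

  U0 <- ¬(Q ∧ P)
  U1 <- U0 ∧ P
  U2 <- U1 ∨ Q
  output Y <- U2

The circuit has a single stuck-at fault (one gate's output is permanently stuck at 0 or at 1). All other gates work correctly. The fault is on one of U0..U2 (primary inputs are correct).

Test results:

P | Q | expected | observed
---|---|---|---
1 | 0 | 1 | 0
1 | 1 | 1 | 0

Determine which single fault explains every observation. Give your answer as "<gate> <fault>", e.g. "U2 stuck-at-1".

Fault-free values for test 1 (P=1, Q=0): U0=1, U1=1, U2=1, giving Y=1. Observed 0.
Test 1: faults giving observed 0 are {U0 stuck-at-0, U1 stuck-at-0, U2 stuck-at-0}.
Test 2 (P=1, Q=1): fault-free U0=0, U1=0, U2=1 → 1; observed 0. Eliminates U0 stuck-at-0, U1 stuck-at-0.
Only U2 stuck-at-0 is consistent with every test.

U2 stuck-at-0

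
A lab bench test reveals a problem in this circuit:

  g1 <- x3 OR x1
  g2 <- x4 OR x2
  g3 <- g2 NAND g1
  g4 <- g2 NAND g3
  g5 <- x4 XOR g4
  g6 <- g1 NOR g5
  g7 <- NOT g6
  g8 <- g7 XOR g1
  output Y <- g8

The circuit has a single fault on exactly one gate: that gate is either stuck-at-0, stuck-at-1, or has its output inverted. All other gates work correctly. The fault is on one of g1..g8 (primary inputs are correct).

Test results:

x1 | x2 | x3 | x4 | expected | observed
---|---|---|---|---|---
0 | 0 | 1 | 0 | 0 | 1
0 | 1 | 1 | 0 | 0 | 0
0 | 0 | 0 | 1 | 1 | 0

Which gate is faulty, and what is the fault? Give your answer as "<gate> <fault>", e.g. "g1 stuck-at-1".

Fault-free values for test 1 (x1=0, x2=0, x3=1, x4=0): g1=1, g2=0, g3=1, g4=1, g5=1, g6=0, g7=1, g8=0, giving Y=0. Observed 1.
Test 1: faults giving observed 1 are {g1 stuck-at-0, g1 inverted output, g6 stuck-at-1, g6 inverted output, g7 stuck-at-0, g7 inverted output, g8 stuck-at-1, g8 inverted output}.
Test 2 (x1=0, x2=1, x3=1, x4=0): fault-free g1=1, g2=1, g3=0, g4=1, g5=1, g6=0, g7=1, g8=0 → 0; observed 0. Eliminates g6 stuck-at-1, g6 inverted output, g7 stuck-at-0, g7 inverted output, g8 stuck-at-1, g8 inverted output.
Test 3 (x1=0, x2=0, x3=0, x4=1): fault-free g1=0, g2=1, g3=1, g4=0, g5=1, g6=0, g7=1, g8=1 → 1; observed 0. Eliminates g1 stuck-at-0.
Only g1 inverted output is consistent with every test.

g1 inverted output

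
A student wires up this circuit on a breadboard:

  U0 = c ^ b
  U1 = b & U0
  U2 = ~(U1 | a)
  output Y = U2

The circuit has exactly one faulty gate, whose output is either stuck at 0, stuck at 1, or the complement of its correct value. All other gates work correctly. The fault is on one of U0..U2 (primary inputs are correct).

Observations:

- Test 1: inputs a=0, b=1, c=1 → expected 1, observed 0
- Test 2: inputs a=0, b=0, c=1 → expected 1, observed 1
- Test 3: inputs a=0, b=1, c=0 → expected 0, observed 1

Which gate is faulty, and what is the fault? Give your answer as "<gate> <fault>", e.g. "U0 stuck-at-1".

U0 inverted output

Fault-free values for test 1 (a=0, b=1, c=1): U0=0, U1=0, U2=1, giving Y=1. Observed 0.
Test 1: faults giving observed 0 are {U0 stuck-at-1, U0 inverted output, U1 stuck-at-1, U1 inverted output, U2 stuck-at-0, U2 inverted output}.
Test 2 (a=0, b=0, c=1): fault-free U0=1, U1=0, U2=1 → 1; observed 1. Eliminates U1 stuck-at-1, U1 inverted output, U2 stuck-at-0, U2 inverted output.
Test 3 (a=0, b=1, c=0): fault-free U0=1, U1=1, U2=0 → 0; observed 1. Eliminates U0 stuck-at-1.
Only U0 inverted output is consistent with every test.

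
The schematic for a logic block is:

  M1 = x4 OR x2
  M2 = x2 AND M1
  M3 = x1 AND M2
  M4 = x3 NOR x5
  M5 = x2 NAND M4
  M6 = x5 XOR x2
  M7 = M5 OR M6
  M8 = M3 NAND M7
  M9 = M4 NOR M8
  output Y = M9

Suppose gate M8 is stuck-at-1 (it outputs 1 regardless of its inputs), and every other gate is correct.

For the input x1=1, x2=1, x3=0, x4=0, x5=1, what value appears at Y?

Propagate with M8 forced: M1=1, M2=1, M3=1, M4=0, M5=1, M6=0, M7=1, M8=1 [stuck-at-1], M9=0.
So Y = 0. (Without the fault it would be 1.)

0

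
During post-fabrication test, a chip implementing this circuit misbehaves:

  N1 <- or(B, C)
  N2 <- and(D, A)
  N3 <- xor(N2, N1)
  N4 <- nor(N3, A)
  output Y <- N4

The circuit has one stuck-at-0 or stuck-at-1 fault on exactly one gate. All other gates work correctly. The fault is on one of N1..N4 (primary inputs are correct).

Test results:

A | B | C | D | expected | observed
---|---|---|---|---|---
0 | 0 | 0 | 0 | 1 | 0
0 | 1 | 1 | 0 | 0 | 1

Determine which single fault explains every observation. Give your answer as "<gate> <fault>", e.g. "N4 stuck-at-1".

N2 stuck-at-1

Fault-free values for test 1 (A=0, B=0, C=0, D=0): N1=0, N2=0, N3=0, N4=1, giving Y=1. Observed 0.
Test 1: faults giving observed 0 are {N1 stuck-at-1, N2 stuck-at-1, N3 stuck-at-1, N4 stuck-at-0}.
Test 2 (A=0, B=1, C=1, D=0): fault-free N1=1, N2=0, N3=1, N4=0 → 0; observed 1. Eliminates N1 stuck-at-1, N3 stuck-at-1, N4 stuck-at-0.
Only N2 stuck-at-1 is consistent with every test.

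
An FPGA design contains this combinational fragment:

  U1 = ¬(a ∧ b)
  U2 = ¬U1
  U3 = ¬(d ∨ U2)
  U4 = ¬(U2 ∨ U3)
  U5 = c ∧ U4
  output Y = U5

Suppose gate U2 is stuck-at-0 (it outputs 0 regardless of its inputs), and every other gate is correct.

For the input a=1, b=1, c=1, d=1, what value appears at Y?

Propagate with U2 forced: U1=0, U2=0 [stuck-at-0], U3=0, U4=1, U5=1.
So Y = 1. (Without the fault it would be 0.)

1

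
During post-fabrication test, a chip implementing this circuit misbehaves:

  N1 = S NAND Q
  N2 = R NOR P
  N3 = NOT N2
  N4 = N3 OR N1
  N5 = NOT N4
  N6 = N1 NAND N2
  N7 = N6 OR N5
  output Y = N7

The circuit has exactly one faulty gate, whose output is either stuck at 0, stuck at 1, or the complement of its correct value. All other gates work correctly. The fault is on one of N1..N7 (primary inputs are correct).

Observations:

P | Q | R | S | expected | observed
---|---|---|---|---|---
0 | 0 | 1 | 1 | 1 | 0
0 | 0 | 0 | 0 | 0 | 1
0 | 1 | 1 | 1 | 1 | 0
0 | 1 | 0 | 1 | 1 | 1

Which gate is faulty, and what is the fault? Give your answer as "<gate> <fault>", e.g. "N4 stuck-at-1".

N6 inverted output

Fault-free values for test 1 (P=0, Q=0, R=1, S=1): N1=1, N2=0, N3=1, N4=1, N5=0, N6=1, N7=1, giving Y=1. Observed 0.
Test 1: faults giving observed 0 are {N2 stuck-at-1, N2 inverted output, N6 stuck-at-0, N6 inverted output, N7 stuck-at-0, N7 inverted output}.
Test 2 (P=0, Q=0, R=0, S=0): fault-free N1=1, N2=1, N3=0, N4=1, N5=0, N6=0, N7=0 → 0; observed 1. Eliminates N2 stuck-at-1, N6 stuck-at-0, N7 stuck-at-0.
Test 3 (P=0, Q=1, R=1, S=1): fault-free N1=0, N2=0, N3=1, N4=1, N5=0, N6=1, N7=1 → 1; observed 0. Eliminates N2 inverted output.
Test 4 (P=0, Q=1, R=0, S=1): fault-free N1=0, N2=1, N3=0, N4=0, N5=1, N6=1, N7=1 → 1; observed 1. Eliminates N7 inverted output.
Only N6 inverted output is consistent with every test.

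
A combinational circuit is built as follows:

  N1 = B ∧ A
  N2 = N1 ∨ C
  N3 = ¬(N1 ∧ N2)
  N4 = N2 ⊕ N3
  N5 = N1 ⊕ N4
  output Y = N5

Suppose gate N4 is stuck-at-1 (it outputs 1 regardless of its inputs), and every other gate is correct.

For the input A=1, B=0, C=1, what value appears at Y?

Propagate with N4 forced: N1=0, N2=1, N3=1, N4=1 [stuck-at-1], N5=1.
So Y = 1. (Without the fault it would be 0.)

1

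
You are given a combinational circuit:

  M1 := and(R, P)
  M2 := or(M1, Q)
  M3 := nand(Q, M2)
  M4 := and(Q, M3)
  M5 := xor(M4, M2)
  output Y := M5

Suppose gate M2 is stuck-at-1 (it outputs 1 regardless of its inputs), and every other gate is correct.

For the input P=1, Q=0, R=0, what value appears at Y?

1

Propagate with M2 forced: M1=0, M2=1 [stuck-at-1], M3=1, M4=0, M5=1.
So Y = 1. (Without the fault it would be 0.)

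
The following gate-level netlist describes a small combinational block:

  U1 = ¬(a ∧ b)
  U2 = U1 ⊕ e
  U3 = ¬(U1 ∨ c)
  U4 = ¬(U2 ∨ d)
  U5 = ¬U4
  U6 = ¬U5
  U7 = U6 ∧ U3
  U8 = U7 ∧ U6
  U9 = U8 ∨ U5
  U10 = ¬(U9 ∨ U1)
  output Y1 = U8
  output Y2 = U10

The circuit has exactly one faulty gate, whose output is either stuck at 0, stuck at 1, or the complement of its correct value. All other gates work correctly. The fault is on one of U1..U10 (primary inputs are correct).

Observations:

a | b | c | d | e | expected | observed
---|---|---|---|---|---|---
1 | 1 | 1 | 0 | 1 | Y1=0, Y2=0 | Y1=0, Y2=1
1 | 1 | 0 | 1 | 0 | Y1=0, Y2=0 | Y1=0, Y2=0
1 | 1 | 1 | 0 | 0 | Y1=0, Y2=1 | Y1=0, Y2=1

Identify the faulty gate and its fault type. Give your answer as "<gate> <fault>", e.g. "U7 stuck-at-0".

Fault-free values for test 1 (a=1, b=1, c=1, d=0, e=1): U1=0, U2=1, U3=0, U4=0, U5=1, U6=0, U7=0, U8=0, U9=1, U10=0, giving Y1=0, Y2=0. Observed Y1=0, Y2=1.
Test 1: faults giving observed Y1=0, Y2=1 are {U2 stuck-at-0, U2 inverted output, U4 stuck-at-1, U4 inverted output, U5 stuck-at-0, U5 inverted output, U9 stuck-at-0, U9 inverted output, U10 stuck-at-1, U10 inverted output}.
Test 2 (a=1, b=1, c=0, d=1, e=0): fault-free U1=0, U2=0, U3=1, U4=0, U5=1, U6=0, U7=0, U8=0, U9=1, U10=0 → Y1=0, Y2=0; observed Y1=0, Y2=0. Eliminates U4 stuck-at-1, U4 inverted output, U5 stuck-at-0, U5 inverted output, U9 stuck-at-0, U9 inverted output, U10 stuck-at-1, U10 inverted output.
Test 3 (a=1, b=1, c=1, d=0, e=0): fault-free U1=0, U2=0, U3=0, U4=1, U5=0, U6=1, U7=0, U8=0, U9=0, U10=1 → Y1=0, Y2=1; observed Y1=0, Y2=1. Eliminates U2 inverted output.
Only U2 stuck-at-0 is consistent with every test.

U2 stuck-at-0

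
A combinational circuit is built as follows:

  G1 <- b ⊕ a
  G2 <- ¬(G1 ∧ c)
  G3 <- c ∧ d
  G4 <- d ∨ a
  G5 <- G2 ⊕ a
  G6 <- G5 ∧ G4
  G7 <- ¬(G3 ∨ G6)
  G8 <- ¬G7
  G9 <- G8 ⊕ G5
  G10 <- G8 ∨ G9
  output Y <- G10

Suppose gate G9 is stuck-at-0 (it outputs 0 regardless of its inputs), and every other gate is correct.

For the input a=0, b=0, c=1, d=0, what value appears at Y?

0

Propagate with G9 forced: G1=0, G2=1, G3=0, G4=0, G5=1, G6=0, G7=1, G8=0, G9=0 [stuck-at-0], G10=0.
So Y = 0. (Without the fault it would be 1.)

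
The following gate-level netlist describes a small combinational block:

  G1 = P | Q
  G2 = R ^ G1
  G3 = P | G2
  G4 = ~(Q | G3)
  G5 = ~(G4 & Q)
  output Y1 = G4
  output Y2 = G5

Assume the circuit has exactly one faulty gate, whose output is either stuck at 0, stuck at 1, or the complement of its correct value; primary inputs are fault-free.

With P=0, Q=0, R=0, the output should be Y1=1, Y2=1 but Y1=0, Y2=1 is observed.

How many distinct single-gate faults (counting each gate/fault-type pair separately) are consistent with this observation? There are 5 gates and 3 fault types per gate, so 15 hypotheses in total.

Fault-free: G1=0, G2=0, G3=0, G4=1, G5=1 → Y1=1, Y2=1. Observed Y1=0, Y2=1.
  G1: stuck-at-1, inverted output ✓; others ✗
  G2: stuck-at-1, inverted output ✓; others ✗
  G3: stuck-at-1, inverted output ✓; others ✗
  G4: stuck-at-0, inverted output ✓; others ✗
  G5: none of the 3 fault types match ✗
Consistent faults: {G1 stuck-at-1, G1 inverted output, G2 stuck-at-1, G2 inverted output, G3 stuck-at-1, G3 inverted output, G4 stuck-at-0, G4 inverted output} — 8 in all.

8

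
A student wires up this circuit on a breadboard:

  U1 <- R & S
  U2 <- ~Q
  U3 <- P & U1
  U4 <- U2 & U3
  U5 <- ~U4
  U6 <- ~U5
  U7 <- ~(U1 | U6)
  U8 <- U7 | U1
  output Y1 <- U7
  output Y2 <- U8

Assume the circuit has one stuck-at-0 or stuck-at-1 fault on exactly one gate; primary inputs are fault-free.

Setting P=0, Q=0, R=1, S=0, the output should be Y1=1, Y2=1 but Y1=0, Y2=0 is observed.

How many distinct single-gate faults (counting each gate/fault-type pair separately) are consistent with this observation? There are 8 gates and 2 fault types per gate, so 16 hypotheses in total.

5

Fault-free: U1=0, U2=1, U3=0, U4=0, U5=1, U6=0, U7=1, U8=1 → Y1=1, Y2=1. Observed Y1=0, Y2=0.
  U1: none of the 2 fault types match ✗
  U2: none of the 2 fault types match ✗
  U3: stuck-at-1 ✓; others ✗
  U4: stuck-at-1 ✓; others ✗
  U5: stuck-at-0 ✓; others ✗
  U6: stuck-at-1 ✓; others ✗
  U7: stuck-at-0 ✓; others ✗
  U8: none of the 2 fault types match ✗
Consistent faults: {U3 stuck-at-1, U4 stuck-at-1, U5 stuck-at-0, U6 stuck-at-1, U7 stuck-at-0} — 5 in all.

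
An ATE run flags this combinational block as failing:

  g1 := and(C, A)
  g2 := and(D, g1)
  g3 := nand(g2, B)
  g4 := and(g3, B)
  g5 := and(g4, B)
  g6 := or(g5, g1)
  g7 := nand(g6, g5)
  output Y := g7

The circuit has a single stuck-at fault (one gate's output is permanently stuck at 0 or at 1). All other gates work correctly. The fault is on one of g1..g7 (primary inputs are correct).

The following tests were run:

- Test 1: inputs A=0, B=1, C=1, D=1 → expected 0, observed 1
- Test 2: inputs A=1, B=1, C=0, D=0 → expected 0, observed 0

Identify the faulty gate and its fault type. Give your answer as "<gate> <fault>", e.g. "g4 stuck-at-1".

g1 stuck-at-1

Fault-free values for test 1 (A=0, B=1, C=1, D=1): g1=0, g2=0, g3=1, g4=1, g5=1, g6=1, g7=0, giving Y=0. Observed 1.
Test 1: faults giving observed 1 are {g1 stuck-at-1, g2 stuck-at-1, g3 stuck-at-0, g4 stuck-at-0, g5 stuck-at-0, g6 stuck-at-0, g7 stuck-at-1}.
Test 2 (A=1, B=1, C=0, D=0): fault-free g1=0, g2=0, g3=1, g4=1, g5=1, g6=1, g7=0 → 0; observed 0. Eliminates g2 stuck-at-1, g3 stuck-at-0, g4 stuck-at-0, g5 stuck-at-0, g6 stuck-at-0, g7 stuck-at-1.
Only g1 stuck-at-1 is consistent with every test.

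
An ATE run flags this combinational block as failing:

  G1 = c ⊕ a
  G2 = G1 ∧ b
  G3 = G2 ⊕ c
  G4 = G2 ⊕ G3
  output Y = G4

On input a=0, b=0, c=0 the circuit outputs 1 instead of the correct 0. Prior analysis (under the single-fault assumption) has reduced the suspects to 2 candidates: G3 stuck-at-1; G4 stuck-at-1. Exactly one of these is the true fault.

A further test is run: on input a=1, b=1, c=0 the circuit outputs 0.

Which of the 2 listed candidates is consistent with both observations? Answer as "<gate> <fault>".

G3 stuck-at-1

Evaluate each candidate on input a=1, b=1, c=0:
  G3 stuck-at-1: G1=1, G2=1, G3=1 [stuck-at-1], G4=0 → 0 — matches
  G4 stuck-at-1: G1=1, G2=1, G3=1, G4=1 [stuck-at-1] → 1 — eliminated
Only G3 stuck-at-1 reproduces the observed 0.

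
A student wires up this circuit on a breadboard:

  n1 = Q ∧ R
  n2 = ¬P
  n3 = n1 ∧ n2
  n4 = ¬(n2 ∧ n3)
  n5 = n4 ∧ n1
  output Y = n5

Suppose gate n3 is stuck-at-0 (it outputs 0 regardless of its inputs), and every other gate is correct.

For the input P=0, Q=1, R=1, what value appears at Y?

Propagate with n3 forced: n1=1, n2=1, n3=0 [stuck-at-0], n4=1, n5=1.
So Y = 1. (Without the fault it would be 0.)

1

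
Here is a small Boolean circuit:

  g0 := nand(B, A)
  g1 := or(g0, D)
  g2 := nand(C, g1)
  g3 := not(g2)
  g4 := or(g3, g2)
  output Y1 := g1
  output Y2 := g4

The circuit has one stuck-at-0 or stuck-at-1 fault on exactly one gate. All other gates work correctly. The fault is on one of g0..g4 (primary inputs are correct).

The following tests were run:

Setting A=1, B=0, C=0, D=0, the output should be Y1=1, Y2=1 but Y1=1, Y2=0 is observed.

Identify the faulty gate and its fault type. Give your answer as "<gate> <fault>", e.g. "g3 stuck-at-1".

Fault-free values for test 1 (A=1, B=0, C=0, D=0): g0=1, g1=1, g2=1, g3=0, g4=1, giving Y1=1, Y2=1. Observed Y1=1, Y2=0.
Test 1: faults giving observed Y1=1, Y2=0 are {g4 stuck-at-0}.
Only g4 stuck-at-0 is consistent with every test.

g4 stuck-at-0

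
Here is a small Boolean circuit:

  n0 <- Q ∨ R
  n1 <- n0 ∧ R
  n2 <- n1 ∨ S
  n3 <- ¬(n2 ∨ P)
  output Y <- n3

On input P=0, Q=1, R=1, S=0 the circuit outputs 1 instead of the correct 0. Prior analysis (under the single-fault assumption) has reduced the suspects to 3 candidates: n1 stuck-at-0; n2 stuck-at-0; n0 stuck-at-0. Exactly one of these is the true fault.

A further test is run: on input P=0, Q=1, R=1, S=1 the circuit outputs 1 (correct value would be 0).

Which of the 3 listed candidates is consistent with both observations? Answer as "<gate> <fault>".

n2 stuck-at-0

Evaluate each candidate on input P=0, Q=1, R=1, S=1:
  n1 stuck-at-0: n0=1, n1=0 [stuck-at-0], n2=1, n3=0 → 0 — eliminated
  n2 stuck-at-0: n0=1, n1=1, n2=0 [stuck-at-0], n3=1 → 1 — matches
  n0 stuck-at-0: n0=0 [stuck-at-0], n1=0, n2=1, n3=0 → 0 — eliminated
Only n2 stuck-at-0 reproduces the observed 1.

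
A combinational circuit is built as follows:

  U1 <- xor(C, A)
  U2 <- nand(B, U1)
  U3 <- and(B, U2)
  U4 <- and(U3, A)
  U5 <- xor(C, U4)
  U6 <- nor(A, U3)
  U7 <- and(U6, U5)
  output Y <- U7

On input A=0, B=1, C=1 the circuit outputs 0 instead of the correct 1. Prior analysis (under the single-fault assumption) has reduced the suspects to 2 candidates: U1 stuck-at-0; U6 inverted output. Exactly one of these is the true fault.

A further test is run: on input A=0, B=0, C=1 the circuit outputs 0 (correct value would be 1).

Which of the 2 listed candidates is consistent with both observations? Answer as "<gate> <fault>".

Evaluate each candidate on input A=0, B=0, C=1:
  U1 stuck-at-0: U1=0 [stuck-at-0], U2=1, U3=0, U4=0, U5=1, U6=1, U7=1 → 1 — eliminated
  U6 inverted output: U1=1, U2=1, U3=0, U4=0, U5=1, U6=0 [inverted output], U7=0 → 0 — matches
Only U6 inverted output reproduces the observed 0.

U6 inverted output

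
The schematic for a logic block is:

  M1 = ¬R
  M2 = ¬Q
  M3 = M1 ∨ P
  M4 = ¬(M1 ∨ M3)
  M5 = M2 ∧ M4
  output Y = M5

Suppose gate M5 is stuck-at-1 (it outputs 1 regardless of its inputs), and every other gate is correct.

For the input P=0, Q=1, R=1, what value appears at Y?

1

Propagate with M5 forced: M1=0, M2=0, M3=0, M4=1, M5=1 [stuck-at-1].
So Y = 1. (Without the fault it would be 0.)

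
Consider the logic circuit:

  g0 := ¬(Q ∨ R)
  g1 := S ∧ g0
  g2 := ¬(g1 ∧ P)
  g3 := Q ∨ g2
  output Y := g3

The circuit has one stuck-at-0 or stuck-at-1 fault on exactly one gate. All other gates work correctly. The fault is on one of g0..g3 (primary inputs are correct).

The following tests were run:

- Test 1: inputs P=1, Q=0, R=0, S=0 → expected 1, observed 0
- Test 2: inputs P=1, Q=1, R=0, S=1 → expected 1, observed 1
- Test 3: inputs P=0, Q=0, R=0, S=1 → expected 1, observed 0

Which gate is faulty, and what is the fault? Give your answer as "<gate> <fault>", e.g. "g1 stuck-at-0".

g2 stuck-at-0

Fault-free values for test 1 (P=1, Q=0, R=0, S=0): g0=1, g1=0, g2=1, g3=1, giving Y=1. Observed 0.
Test 1: faults giving observed 0 are {g1 stuck-at-1, g2 stuck-at-0, g3 stuck-at-0}.
Test 2 (P=1, Q=1, R=0, S=1): fault-free g0=0, g1=0, g2=1, g3=1 → 1; observed 1. Eliminates g3 stuck-at-0.
Test 3 (P=0, Q=0, R=0, S=1): fault-free g0=1, g1=1, g2=1, g3=1 → 1; observed 0. Eliminates g1 stuck-at-1.
Only g2 stuck-at-0 is consistent with every test.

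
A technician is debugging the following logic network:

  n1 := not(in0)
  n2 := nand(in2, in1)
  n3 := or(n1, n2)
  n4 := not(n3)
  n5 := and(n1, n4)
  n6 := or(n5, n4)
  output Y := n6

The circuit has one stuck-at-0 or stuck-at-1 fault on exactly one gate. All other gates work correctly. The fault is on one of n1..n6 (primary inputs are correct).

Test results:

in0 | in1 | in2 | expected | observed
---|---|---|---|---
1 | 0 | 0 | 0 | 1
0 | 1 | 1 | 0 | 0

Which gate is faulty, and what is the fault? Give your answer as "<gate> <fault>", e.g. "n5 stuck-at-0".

n2 stuck-at-0

Fault-free values for test 1 (in0=1, in1=0, in2=0): n1=0, n2=1, n3=1, n4=0, n5=0, n6=0, giving Y=0. Observed 1.
Test 1: faults giving observed 1 are {n2 stuck-at-0, n3 stuck-at-0, n4 stuck-at-1, n5 stuck-at-1, n6 stuck-at-1}.
Test 2 (in0=0, in1=1, in2=1): fault-free n1=1, n2=0, n3=1, n4=0, n5=0, n6=0 → 0; observed 0. Eliminates n3 stuck-at-0, n4 stuck-at-1, n5 stuck-at-1, n6 stuck-at-1.
Only n2 stuck-at-0 is consistent with every test.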